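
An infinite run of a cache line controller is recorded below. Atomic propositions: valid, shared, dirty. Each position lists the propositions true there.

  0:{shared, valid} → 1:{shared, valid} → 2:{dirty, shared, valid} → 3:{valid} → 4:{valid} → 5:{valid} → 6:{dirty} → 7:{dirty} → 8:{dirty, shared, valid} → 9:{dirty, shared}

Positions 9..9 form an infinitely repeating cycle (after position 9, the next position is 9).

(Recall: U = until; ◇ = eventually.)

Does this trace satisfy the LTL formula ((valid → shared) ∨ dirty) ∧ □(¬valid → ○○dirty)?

¬valid → ○○dirty holds at every position 0..9, and those are all positions ever visited, so □(¬valid → ○○dirty) holds.
Positions where ¬valid holds: 6, 7, 9.
Check ○○dirty at each: 6→ok, 7→ok, 9→ok.
At position 0: (valid → shared) ∨ dirty is true; □(¬valid → ○○dirty) is true; so ((valid → shared) ∨ dirty) ∧ □(¬valid → ○○dirty) is true.

Satisfied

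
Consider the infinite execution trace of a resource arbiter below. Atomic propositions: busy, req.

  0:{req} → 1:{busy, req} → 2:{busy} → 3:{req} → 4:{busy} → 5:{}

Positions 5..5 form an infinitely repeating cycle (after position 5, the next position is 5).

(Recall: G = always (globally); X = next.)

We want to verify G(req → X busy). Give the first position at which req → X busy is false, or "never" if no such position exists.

req → X busy holds at every position 0..5, and those are all the positions the trace ever visits, so the invariant G(req → X busy) is never violated.

never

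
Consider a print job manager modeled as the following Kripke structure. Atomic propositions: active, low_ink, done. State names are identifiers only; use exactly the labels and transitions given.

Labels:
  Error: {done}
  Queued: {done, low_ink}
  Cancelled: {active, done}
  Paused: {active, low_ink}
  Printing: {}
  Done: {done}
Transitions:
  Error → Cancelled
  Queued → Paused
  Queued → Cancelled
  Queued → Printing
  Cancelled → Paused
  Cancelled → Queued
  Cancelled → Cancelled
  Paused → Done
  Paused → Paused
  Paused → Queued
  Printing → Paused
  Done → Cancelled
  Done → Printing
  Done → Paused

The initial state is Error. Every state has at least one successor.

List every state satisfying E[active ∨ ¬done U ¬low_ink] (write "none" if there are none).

{Error, Cancelled, Paused, Printing, Done}

States satisfying active ∨ ¬done: {Cancelled, Paused, Printing}.
States satisfying ¬low_ink: {Error, Cancelled, Printing, Done}.
States satisfying E[active ∨ ¬done U ¬low_ink]: {Error, Cancelled, Paused, Printing, Done}.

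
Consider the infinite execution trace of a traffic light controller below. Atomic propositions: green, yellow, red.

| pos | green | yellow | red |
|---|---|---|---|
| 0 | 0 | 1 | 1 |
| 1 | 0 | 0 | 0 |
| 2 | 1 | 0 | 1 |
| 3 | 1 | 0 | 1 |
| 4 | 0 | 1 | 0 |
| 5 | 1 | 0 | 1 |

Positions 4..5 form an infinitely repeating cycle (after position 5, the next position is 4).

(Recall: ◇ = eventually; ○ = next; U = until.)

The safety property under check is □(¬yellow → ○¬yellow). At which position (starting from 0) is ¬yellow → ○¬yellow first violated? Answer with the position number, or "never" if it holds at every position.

3

Check ¬yellow → ○¬yellow at each position in order: 0 ✓, 1 ✓, 2 ✓.
At position 3 the labels are {green, red} and the next position 4 has {yellow}, so ¬yellow → ○¬yellow is false there. This is the first violation.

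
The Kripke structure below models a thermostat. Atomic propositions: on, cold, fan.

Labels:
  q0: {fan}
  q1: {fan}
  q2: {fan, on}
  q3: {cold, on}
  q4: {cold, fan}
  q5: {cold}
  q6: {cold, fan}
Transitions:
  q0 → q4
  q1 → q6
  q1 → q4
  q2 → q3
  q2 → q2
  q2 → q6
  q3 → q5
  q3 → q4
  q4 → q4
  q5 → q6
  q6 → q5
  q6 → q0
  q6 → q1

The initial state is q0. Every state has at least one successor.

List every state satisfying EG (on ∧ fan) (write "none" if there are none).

States satisfying on ∧ fan: {q2}.
States satisfying EG (on ∧ fan): {q2}.

{q2}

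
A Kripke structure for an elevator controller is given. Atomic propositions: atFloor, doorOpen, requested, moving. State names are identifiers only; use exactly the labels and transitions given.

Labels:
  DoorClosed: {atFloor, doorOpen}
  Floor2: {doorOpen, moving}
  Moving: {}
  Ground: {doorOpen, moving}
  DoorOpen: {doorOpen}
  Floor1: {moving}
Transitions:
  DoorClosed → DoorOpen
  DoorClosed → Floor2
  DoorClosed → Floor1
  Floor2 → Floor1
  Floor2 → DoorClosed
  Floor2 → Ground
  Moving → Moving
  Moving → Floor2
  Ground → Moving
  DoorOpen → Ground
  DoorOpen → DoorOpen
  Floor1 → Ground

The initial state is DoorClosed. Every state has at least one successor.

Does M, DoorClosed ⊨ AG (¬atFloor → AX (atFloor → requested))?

States satisfying ¬atFloor → AX (atFloor → requested): {DoorClosed, Moving, Ground, DoorOpen, Floor1}.
States satisfying AG (¬atFloor → AX (atFloor → requested)): ∅.
Floor2 is reachable from DoorClosed and violates ¬atFloor → AX (atFloor → requested), so AG fails at DoorClosed.
DoorClosed ∉ Sat(AG (¬atFloor → AX (atFloor → requested))).

No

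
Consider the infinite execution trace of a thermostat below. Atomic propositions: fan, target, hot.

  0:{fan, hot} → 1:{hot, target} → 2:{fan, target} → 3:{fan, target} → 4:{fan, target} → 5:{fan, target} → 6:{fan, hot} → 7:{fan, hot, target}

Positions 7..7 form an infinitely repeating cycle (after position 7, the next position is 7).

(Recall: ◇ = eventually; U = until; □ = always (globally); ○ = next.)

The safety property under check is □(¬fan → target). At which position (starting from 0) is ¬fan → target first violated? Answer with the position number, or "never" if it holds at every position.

¬fan → target holds at every position 0..7, and those are all the positions the trace ever visits, so the invariant □(¬fan → target) is never violated.

never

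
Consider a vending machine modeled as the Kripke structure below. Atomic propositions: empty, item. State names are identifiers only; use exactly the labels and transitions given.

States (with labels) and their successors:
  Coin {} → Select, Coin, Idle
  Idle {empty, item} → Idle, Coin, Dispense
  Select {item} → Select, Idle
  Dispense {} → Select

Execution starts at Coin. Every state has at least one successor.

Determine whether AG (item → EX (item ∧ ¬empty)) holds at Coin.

States satisfying item → EX (item ∧ ¬empty): {Coin, Select, Dispense}.
States satisfying AG (item → EX (item ∧ ¬empty)): ∅.
Idle is reachable from Coin and violates item → EX (item ∧ ¬empty), so AG fails at Coin.
Coin ∉ Sat(AG (item → EX (item ∧ ¬empty))).

Does not hold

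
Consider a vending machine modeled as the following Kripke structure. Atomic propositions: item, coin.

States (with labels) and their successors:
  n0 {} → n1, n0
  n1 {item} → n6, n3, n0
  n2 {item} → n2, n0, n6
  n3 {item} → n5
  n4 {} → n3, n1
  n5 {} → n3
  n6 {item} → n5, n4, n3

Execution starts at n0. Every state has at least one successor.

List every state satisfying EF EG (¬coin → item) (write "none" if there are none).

States satisfying EG (¬coin → item): {n2}.
States satisfying EF EG (¬coin → item): {n2}.

{n2}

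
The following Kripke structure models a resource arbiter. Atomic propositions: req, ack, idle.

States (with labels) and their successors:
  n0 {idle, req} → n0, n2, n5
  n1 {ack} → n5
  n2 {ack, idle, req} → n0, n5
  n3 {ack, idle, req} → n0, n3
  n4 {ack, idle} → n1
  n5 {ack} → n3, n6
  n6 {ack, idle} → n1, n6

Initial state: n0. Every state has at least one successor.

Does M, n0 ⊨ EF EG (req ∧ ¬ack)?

States satisfying EG (req ∧ ¬ack): {n0}.
States satisfying EF EG (req ∧ ¬ack): {n0, n1, n2, n3, n4, n5, n6}.
Some path from n0 reaches a state where EG (req ∧ ¬ack) holds.
n0 ∈ Sat(EF EG (req ∧ ¬ack)).

Satisfied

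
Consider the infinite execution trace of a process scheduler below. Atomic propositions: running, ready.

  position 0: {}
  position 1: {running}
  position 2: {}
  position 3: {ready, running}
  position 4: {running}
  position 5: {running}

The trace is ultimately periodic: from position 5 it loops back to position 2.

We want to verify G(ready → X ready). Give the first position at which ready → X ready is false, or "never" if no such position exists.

3

Check ready → X ready at each position in order: 0 ✓, 1 ✓, 2 ✓.
At position 3 the labels are {ready, running} and the next position 4 has {running}, so ready → X ready is false there. This is the first violation.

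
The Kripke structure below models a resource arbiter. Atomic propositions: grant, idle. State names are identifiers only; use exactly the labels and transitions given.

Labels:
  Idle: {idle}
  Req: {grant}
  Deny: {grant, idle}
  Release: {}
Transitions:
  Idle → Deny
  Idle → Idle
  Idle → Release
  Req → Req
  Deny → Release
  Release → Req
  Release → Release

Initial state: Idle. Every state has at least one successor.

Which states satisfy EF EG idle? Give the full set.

{Idle}

States satisfying EG idle: {Idle}.
States satisfying EF EG idle: {Idle}.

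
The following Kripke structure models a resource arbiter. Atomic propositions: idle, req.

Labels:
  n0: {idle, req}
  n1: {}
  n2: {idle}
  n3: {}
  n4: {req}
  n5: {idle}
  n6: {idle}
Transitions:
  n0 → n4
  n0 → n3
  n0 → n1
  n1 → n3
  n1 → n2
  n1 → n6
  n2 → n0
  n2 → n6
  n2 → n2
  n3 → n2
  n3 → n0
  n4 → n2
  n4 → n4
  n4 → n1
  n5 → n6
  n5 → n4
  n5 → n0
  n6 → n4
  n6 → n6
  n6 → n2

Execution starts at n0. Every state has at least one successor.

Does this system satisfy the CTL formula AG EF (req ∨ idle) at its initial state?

Yes

States satisfying EF (req ∨ idle): {n0, n1, n2, n3, n4, n5, n6}.
States satisfying AG EF (req ∨ idle): {n0, n1, n2, n3, n4, n5, n6}.
Every state reachable from n0 satisfies EF (req ∨ idle).
n0 ∈ Sat(AG EF (req ∨ idle)).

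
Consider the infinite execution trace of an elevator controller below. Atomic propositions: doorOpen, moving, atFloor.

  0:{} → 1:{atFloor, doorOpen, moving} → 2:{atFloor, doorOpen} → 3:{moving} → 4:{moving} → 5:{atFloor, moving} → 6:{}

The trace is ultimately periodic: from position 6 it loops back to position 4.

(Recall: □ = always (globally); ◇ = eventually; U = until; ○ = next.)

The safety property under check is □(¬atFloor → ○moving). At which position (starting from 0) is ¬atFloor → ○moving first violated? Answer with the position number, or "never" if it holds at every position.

never

¬atFloor → ○moving holds at every position 0..6, and those are all the positions the trace ever visits, so the invariant □(¬atFloor → ○moving) is never violated.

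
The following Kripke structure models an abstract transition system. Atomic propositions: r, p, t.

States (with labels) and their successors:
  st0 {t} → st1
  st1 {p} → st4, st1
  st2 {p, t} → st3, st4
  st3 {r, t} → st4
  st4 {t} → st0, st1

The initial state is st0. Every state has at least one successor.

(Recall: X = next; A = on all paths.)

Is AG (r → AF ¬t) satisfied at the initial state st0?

States satisfying r → AF ¬t: {st0, st1, st2, st3, st4}.
States satisfying AG (r → AF ¬t): {st0, st1, st2, st3, st4}.
Every state reachable from st0 satisfies r → AF ¬t.
st0 ∈ Sat(AG (r → AF ¬t)).

Satisfied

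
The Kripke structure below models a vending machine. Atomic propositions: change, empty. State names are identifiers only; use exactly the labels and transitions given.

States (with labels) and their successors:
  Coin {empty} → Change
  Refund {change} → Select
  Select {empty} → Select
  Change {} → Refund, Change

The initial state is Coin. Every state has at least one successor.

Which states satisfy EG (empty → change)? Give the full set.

{Change}

States satisfying empty → change: {Refund, Change}.
States satisfying EG (empty → change): {Change}.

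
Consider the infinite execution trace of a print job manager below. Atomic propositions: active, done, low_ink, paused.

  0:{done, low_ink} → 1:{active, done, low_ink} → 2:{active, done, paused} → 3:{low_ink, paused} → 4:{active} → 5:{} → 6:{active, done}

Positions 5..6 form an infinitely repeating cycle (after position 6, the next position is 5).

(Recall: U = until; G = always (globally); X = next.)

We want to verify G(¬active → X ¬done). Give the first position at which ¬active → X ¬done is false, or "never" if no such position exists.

0

At position 0 the labels are {done, low_ink} and the next position 1 has {active, done, low_ink}, so ¬active → X ¬done is false there. This is the first violation.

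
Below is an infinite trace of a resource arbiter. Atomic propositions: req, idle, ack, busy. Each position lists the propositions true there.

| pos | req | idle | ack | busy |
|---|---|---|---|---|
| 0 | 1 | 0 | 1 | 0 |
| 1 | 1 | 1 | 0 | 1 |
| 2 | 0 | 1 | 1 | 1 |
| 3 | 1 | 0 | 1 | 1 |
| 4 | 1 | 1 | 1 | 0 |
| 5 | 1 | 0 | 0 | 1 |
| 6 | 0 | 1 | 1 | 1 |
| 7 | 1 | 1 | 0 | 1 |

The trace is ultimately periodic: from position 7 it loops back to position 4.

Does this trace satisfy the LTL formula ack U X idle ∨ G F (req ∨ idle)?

Yes

Walking from position 0: X idle first holds at position 0, and ack holds at every earlier position along the way, so ack U X idle holds.
F (req ∨ idle) holds at every position 0..7, and those are all positions ever visited, so G F (req ∨ idle) holds.
At position 0: ack U X idle is true; G F (req ∨ idle) is true; so ack U X idle ∨ G F (req ∨ idle) is true.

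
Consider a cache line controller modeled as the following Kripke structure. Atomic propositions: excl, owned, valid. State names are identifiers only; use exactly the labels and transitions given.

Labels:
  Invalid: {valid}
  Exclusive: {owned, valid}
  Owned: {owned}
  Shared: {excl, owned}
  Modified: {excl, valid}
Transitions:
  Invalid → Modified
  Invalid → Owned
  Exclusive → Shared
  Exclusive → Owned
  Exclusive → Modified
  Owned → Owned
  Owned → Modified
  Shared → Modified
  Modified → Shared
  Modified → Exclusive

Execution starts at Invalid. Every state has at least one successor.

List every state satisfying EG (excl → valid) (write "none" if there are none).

States satisfying excl → valid: {Invalid, Exclusive, Owned, Modified}.
States satisfying EG (excl → valid): {Invalid, Exclusive, Owned, Modified}.

{Invalid, Exclusive, Owned, Modified}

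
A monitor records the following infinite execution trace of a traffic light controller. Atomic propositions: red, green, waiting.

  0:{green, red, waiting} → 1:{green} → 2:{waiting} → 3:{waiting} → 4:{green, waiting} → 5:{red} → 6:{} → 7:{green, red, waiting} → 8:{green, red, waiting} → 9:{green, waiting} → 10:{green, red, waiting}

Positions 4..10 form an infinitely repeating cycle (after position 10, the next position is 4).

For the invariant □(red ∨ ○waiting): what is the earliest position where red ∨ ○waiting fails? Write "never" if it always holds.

4

Check red ∨ ○waiting at each position in order: 0 ✓, 1 ✓, 2 ✓, 3 ✓.
At position 4 the labels are {green, waiting} and the next position 5 has {red}, so red ∨ ○waiting is false there. This is the first violation.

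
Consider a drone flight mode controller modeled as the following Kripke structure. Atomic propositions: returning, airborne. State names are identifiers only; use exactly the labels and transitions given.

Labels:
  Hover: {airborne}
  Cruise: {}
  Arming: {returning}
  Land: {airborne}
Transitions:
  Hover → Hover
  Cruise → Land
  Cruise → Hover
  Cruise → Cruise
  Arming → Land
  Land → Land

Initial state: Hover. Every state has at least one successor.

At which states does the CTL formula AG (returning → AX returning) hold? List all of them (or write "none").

{Hover, Cruise, Land}

States satisfying returning → AX returning: {Hover, Cruise, Land}.
States satisfying AG (returning → AX returning): {Hover, Cruise, Land}.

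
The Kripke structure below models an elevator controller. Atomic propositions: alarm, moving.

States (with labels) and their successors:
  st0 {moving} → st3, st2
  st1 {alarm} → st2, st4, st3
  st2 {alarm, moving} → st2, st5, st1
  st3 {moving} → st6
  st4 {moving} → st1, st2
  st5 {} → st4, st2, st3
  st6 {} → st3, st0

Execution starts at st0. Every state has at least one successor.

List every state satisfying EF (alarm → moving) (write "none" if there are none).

States satisfying alarm → moving: {st0, st2, st3, st4, st5, st6}.
States satisfying EF (alarm → moving): {st0, st1, st2, st3, st4, st5, st6}.

{st0, st1, st2, st3, st4, st5, st6}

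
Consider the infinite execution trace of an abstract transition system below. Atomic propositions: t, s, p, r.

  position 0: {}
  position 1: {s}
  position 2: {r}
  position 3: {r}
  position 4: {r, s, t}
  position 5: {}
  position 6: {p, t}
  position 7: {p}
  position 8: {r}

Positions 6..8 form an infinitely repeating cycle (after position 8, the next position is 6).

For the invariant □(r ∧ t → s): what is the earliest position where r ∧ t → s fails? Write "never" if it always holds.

r ∧ t → s holds at every position 0..8, and those are all the positions the trace ever visits, so the invariant □(r ∧ t → s) is never violated.

never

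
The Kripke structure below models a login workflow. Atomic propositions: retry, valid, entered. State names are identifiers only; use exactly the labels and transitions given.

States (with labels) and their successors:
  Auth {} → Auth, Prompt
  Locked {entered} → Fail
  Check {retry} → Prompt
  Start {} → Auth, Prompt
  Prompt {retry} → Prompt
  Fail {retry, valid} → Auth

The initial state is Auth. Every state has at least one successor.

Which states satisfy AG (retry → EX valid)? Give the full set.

States satisfying retry → EX valid: {Auth, Locked, Start}.
States satisfying AG (retry → EX valid): ∅.

none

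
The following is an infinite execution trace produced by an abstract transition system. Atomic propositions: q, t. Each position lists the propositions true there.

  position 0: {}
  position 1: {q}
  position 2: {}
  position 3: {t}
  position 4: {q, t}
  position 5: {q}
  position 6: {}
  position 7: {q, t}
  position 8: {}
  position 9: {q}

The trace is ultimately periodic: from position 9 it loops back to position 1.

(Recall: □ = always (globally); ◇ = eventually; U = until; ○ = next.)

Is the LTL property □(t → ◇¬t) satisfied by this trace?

Holds

t → ◇¬t holds at every position 0..9, and those are all positions ever visited, so □(t → ◇¬t) holds.
Positions where t holds: 3, 4, 7.
Check ◇¬t at each: 3→ok, 4→ok, 7→ok.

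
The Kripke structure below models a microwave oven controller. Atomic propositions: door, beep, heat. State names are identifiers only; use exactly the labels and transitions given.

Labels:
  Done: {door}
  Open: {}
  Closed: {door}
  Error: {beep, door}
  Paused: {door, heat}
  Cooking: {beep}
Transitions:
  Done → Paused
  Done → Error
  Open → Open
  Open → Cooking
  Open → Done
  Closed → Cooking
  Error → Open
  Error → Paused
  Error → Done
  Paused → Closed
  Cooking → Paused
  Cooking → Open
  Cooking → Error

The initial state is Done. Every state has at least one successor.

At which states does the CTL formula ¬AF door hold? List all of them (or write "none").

{Open, Cooking}

States satisfying door: {Done, Closed, Error, Paused}.
States satisfying AF door: {Done, Closed, Error, Paused}.
States satisfying ¬AF door: {Open, Cooking}.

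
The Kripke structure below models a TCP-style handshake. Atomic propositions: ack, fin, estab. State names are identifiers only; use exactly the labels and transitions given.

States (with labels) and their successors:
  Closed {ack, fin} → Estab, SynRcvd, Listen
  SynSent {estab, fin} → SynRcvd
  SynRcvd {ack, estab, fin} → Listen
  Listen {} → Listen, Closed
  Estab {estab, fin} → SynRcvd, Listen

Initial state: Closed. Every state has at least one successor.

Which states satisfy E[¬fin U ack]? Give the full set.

{Closed, SynRcvd, Listen}

States satisfying ¬fin: {Listen}.
States satisfying ack: {Closed, SynRcvd}.
States satisfying E[¬fin U ack]: {Closed, SynRcvd, Listen}.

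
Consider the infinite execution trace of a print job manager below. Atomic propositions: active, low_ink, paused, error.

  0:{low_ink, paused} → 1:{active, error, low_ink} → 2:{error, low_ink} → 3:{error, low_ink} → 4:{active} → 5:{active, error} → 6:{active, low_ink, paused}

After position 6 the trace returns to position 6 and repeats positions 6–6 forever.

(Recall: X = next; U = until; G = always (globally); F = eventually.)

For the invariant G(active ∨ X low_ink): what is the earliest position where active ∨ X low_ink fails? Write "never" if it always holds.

3

Check active ∨ X low_ink at each position in order: 0 ✓, 1 ✓, 2 ✓.
At position 3 the labels are {error, low_ink} and the next position 4 has {active}, so active ∨ X low_ink is false there. This is the first violation.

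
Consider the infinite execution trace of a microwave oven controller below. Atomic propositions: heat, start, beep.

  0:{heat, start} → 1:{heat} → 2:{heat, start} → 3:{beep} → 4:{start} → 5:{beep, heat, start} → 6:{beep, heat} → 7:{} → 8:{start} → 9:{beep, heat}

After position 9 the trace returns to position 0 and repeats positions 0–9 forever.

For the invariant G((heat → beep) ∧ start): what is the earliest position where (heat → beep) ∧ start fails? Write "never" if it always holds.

At position 0 the labels are {heat, start}, so (heat → beep) ∧ start is false there. This is the first violation.

0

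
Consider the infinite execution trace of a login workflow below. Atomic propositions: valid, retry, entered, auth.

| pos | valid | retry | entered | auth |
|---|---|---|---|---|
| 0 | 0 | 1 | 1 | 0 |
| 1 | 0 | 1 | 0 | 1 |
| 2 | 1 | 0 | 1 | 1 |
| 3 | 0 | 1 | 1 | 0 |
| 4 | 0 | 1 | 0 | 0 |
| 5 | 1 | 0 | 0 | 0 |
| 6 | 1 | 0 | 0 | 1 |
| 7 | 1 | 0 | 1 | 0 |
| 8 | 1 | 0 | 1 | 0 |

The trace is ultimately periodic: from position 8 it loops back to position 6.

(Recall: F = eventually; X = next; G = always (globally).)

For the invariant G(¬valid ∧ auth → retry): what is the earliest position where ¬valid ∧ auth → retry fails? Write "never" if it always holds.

never

¬valid ∧ auth → retry holds at every position 0..8, and those are all the positions the trace ever visits, so the invariant G(¬valid ∧ auth → retry) is never violated.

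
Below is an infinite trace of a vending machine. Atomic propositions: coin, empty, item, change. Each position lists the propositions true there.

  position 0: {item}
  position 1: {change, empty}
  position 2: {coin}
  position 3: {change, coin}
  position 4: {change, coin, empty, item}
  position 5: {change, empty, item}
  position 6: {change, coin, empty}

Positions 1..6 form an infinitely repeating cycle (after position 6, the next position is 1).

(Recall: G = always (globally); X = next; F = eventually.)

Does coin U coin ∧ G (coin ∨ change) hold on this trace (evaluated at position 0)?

Violated

Walking from position 0: at position 0, coin has not yet held and coin fails, so coin U coin is false.
coin ∨ change must hold at every position from 0 onward. It fails at position 0, so G (coin ∨ change) is false.
At position 0: coin U coin is false; G (coin ∨ change) is false; so coin U coin ∧ G (coin ∨ change) is false.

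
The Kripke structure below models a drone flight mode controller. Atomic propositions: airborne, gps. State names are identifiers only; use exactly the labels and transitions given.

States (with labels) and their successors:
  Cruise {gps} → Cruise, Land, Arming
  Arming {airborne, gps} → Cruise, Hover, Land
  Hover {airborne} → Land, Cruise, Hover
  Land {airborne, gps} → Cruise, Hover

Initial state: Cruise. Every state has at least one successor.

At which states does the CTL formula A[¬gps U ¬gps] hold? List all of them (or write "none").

States satisfying ¬gps: {Hover}.
States satisfying A[¬gps U ¬gps]: {Hover}.

{Hover}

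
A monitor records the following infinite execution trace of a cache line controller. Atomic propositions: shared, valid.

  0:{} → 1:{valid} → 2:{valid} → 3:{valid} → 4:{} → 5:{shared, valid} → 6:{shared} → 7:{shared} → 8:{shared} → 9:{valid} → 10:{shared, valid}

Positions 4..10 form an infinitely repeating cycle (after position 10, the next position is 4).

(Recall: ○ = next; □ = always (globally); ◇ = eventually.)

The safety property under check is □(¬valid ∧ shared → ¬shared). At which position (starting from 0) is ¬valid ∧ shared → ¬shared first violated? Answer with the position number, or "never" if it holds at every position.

6

Check ¬valid ∧ shared → ¬shared at each position in order: 0 ✓, 1 ✓, 2 ✓, 3 ✓, 4 ✓, 5 ✓.
At position 6 the labels are {shared}, so ¬valid ∧ shared → ¬shared is false there. This is the first violation.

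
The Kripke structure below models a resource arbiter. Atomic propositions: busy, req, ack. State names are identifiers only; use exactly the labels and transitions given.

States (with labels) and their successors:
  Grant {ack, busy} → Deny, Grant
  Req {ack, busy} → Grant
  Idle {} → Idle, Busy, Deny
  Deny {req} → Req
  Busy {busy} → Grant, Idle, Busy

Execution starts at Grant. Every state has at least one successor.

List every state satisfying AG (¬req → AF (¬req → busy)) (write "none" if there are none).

States satisfying ¬req → AF (¬req → busy): {Grant, Req, Deny, Busy}.
States satisfying AG (¬req → AF (¬req → busy)): {Grant, Req, Deny}.

{Grant, Req, Deny}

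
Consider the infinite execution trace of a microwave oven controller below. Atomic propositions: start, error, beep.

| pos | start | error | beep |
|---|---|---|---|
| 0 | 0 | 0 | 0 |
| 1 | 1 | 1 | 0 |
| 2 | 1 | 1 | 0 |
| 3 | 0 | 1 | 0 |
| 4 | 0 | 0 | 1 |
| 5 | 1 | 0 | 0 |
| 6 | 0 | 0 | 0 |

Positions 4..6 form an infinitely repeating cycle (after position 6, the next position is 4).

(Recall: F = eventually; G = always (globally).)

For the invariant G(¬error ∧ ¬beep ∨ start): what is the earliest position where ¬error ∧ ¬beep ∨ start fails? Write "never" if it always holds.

3

Check ¬error ∧ ¬beep ∨ start at each position in order: 0 ✓, 1 ✓, 2 ✓.
At position 3 the labels are {error}, so ¬error ∧ ¬beep ∨ start is false there. This is the first violation.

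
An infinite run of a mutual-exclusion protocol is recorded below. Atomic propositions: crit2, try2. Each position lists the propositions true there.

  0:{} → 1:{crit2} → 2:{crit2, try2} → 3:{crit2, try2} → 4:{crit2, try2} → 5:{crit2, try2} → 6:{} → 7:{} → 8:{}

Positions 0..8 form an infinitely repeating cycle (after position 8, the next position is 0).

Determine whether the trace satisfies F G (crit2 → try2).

Does not hold

G (crit2 → try2) is false at every position 0..8, so it never becomes true and F G (crit2 → try2) fails.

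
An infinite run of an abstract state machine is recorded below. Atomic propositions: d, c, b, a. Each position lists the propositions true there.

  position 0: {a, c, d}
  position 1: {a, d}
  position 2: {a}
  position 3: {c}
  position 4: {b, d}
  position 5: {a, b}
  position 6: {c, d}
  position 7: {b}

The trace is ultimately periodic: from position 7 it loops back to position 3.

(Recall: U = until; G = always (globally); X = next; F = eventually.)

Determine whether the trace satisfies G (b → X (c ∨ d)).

b → X (c ∨ d) must hold at every position from 0 onward. It fails at position 4, so G (b → X (c ∨ d)) is false.
Positions where b holds: 4, 5, 7.
Check X (c ∨ d) at each: 4→fails, 5→ok, 7→ok.

No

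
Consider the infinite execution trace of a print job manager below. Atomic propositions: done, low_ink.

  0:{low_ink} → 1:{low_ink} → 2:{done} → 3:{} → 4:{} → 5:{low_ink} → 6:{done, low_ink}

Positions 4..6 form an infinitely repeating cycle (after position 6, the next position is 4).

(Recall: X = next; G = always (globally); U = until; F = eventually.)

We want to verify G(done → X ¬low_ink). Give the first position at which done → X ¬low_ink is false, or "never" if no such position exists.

never

done → X ¬low_ink holds at every position 0..6, and those are all the positions the trace ever visits, so the invariant G(done → X ¬low_ink) is never violated.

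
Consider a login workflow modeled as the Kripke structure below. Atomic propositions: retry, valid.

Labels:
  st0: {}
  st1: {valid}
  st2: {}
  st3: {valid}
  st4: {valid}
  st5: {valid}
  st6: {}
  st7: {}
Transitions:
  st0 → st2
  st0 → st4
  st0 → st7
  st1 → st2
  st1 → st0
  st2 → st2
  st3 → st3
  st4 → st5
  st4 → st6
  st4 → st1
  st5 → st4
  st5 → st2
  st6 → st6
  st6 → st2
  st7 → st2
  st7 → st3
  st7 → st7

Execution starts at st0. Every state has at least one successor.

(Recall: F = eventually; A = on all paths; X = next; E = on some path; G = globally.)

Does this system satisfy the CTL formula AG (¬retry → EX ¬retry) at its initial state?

States satisfying ¬retry → EX ¬retry: {st0, st1, st2, st3, st4, st5, st6, st7}.
States satisfying AG (¬retry → EX ¬retry): {st0, st1, st2, st3, st4, st5, st6, st7}.
Every state reachable from st0 satisfies ¬retry → EX ¬retry.
st0 ∈ Sat(AG (¬retry → EX ¬retry)).

Holds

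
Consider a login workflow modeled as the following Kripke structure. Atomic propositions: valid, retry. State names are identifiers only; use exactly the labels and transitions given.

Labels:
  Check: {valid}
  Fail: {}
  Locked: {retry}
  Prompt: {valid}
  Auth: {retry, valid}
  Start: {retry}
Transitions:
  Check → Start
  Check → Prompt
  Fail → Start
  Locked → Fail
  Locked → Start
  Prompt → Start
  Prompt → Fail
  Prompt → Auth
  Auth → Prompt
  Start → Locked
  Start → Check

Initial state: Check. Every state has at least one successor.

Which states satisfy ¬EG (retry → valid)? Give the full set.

States satisfying retry → valid: {Check, Fail, Prompt, Auth}.
States satisfying EG (retry → valid): {Check, Prompt, Auth}.
States satisfying ¬EG (retry → valid): {Fail, Locked, Start}.

{Fail, Locked, Start}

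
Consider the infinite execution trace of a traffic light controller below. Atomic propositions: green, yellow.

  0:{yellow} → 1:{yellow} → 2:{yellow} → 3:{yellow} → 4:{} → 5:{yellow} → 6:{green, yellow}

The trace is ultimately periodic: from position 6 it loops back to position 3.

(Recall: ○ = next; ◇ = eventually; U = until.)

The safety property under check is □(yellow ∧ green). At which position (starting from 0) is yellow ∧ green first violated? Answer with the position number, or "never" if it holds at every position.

At position 0 the labels are {yellow}, so yellow ∧ green is false there. This is the first violation.

0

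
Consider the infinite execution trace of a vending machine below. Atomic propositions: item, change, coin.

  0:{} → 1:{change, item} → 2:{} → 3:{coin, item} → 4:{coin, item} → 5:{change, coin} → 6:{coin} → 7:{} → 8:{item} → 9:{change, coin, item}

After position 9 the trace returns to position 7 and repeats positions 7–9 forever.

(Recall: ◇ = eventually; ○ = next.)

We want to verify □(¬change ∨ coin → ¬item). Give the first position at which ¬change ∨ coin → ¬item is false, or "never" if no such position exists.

Check ¬change ∨ coin → ¬item at each position in order: 0 ✓, 1 ✓, 2 ✓.
At position 3 the labels are {coin, item}, so ¬change ∨ coin → ¬item is false there. This is the first violation.

3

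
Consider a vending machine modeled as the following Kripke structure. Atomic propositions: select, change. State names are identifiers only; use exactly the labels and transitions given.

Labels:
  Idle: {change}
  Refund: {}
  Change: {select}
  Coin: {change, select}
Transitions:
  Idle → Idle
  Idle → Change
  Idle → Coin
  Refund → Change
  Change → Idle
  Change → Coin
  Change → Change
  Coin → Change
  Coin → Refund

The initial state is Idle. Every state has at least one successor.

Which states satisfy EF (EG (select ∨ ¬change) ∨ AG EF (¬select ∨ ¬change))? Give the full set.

{Idle, Refund, Change, Coin}

States satisfying EG (select ∨ ¬change) ∨ AG EF (¬select ∨ ¬change): {Idle, Refund, Change, Coin}.
States satisfying EF (EG (select ∨ ¬change) ∨ AG EF (¬select ∨ ¬change)): {Idle, Refund, Change, Coin}.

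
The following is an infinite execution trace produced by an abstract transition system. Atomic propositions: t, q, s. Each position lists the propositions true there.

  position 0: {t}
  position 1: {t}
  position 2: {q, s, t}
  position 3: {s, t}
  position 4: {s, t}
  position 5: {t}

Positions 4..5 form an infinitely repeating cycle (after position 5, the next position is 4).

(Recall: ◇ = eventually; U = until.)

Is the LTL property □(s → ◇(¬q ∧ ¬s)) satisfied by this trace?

Holds

s → ◇(¬q ∧ ¬s) holds at every position 0..5, and those are all positions ever visited, so □(s → ◇(¬q ∧ ¬s)) holds.
Positions where s holds: 2, 3, 4.
Check ◇(¬q ∧ ¬s) at each: 2→ok, 3→ok, 4→ok.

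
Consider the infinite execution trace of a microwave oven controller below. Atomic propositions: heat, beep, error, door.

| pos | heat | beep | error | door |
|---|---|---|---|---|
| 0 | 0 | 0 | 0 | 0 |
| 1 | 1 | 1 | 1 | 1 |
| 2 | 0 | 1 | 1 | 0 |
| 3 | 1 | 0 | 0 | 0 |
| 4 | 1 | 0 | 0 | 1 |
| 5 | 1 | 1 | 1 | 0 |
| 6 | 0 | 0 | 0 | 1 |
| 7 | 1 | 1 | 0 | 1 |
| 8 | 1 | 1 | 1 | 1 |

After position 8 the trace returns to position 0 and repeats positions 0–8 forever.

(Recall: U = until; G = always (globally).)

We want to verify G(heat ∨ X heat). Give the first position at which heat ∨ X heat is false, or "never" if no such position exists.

never

heat ∨ X heat holds at every position 0..8, and those are all the positions the trace ever visits, so the invariant G(heat ∨ X heat) is never violated.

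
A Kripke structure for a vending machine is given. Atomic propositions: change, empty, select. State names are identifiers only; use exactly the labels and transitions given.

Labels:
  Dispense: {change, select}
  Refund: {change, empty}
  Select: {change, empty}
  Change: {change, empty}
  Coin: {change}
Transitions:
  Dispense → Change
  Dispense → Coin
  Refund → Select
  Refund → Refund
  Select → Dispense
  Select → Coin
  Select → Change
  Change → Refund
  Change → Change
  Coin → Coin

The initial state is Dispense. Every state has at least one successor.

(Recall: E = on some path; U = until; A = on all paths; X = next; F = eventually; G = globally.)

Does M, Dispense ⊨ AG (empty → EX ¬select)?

Satisfied

States satisfying empty → EX ¬select: {Dispense, Refund, Select, Change, Coin}.
States satisfying AG (empty → EX ¬select): {Dispense, Refund, Select, Change, Coin}.
Every state reachable from Dispense satisfies empty → EX ¬select.
Dispense ∈ Sat(AG (empty → EX ¬select)).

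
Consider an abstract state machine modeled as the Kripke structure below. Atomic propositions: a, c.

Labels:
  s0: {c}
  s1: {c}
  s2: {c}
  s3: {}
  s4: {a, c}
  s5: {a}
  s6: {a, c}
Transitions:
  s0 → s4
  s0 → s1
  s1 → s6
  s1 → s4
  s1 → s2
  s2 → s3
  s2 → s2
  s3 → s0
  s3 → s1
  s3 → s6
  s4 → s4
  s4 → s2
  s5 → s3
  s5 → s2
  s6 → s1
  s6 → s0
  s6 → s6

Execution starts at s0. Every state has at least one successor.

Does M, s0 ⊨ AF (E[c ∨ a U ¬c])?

Holds

States satisfying E[c ∨ a U ¬c]: {s0, s1, s2, s3, s4, s5, s6}.
States satisfying AF (E[c ∨ a U ¬c]): {s0, s1, s2, s3, s4, s5, s6}.
s0 ∈ Sat(AF (E[c ∨ a U ¬c])).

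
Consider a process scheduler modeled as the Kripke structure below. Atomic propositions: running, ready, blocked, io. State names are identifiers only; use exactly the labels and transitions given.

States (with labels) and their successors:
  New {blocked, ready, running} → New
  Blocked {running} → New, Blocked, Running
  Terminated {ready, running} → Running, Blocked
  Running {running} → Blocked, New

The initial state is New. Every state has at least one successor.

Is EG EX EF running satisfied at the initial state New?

Holds

States satisfying EX EF running: {New, Blocked, Terminated, Running}.
States satisfying EG EX EF running: {New, Blocked, Terminated, Running}.
New ∈ Sat(EG EX EF running).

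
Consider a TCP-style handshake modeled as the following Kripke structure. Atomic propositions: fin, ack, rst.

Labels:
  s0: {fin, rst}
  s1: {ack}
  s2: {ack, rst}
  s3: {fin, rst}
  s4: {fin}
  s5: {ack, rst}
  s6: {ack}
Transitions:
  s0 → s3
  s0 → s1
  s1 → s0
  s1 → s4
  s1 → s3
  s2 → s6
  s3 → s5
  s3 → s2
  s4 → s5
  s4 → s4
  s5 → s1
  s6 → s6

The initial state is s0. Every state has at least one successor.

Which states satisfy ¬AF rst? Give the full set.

{s1, s4, s6}

States satisfying rst: {s0, s2, s3, s5}.
States satisfying AF rst: {s0, s2, s3, s5}.
States satisfying ¬AF rst: {s1, s4, s6}.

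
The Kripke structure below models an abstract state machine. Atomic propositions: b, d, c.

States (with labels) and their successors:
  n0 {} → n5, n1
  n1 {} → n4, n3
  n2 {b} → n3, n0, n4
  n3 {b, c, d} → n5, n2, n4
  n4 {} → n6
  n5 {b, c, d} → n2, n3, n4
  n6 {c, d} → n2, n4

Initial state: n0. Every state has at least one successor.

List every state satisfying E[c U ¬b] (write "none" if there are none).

States satisfying c: {n3, n5, n6}.
States satisfying ¬b: {n0, n1, n4, n6}.
States satisfying E[c U ¬b]: {n0, n1, n3, n4, n5, n6}.

{n0, n1, n3, n4, n5, n6}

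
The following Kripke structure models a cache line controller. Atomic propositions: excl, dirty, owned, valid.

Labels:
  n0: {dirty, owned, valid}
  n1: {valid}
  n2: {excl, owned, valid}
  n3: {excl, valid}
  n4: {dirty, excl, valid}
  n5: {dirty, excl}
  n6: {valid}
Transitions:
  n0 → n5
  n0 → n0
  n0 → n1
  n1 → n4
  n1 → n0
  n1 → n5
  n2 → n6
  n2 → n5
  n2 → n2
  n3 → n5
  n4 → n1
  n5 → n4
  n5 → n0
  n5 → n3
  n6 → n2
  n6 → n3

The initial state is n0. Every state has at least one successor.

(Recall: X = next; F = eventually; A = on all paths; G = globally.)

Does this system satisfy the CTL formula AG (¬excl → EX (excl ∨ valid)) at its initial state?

Holds

States satisfying ¬excl → EX (excl ∨ valid): {n0, n1, n2, n3, n4, n5, n6}.
States satisfying AG (¬excl → EX (excl ∨ valid)): {n0, n1, n2, n3, n4, n5, n6}.
Every state reachable from n0 satisfies ¬excl → EX (excl ∨ valid).
n0 ∈ Sat(AG (¬excl → EX (excl ∨ valid))).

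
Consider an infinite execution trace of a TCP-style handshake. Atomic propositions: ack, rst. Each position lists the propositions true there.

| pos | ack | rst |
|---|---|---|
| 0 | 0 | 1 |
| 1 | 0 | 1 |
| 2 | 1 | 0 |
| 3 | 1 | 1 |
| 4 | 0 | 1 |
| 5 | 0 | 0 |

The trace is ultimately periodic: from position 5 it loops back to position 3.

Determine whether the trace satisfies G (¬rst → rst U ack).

Does not hold

¬rst → rst U ack must hold at every position from 0 onward. It fails at position 5, so G (¬rst → rst U ack) is false.
Positions where ¬rst holds: 2, 5.
Check rst U ack at each: 2→ok, 5→fails.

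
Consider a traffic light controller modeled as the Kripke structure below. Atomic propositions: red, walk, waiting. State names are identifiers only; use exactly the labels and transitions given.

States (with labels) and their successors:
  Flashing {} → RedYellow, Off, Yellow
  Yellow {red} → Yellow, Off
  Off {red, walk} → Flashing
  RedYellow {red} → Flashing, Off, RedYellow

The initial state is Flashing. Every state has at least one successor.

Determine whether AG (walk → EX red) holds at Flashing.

States satisfying walk → EX red: {Flashing, Yellow, RedYellow}.
States satisfying AG (walk → EX red): ∅.
Off is reachable from Flashing and violates walk → EX red, so AG fails at Flashing.
Flashing ∉ Sat(AG (walk → EX red)).

No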